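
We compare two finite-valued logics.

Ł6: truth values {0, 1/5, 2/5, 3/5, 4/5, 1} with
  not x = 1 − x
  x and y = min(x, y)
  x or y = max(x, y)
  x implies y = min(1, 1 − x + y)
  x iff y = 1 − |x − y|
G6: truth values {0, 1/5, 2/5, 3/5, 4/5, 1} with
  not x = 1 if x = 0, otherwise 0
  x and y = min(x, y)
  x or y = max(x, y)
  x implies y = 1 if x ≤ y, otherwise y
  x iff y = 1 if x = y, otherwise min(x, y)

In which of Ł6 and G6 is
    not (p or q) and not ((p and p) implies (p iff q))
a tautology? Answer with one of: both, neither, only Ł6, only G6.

neither

In Ł6: at p = 0, q = 0 the value is 0 — not a tautology.
In G6: at p = 0, q = 0 the value is 0 — not a tautology.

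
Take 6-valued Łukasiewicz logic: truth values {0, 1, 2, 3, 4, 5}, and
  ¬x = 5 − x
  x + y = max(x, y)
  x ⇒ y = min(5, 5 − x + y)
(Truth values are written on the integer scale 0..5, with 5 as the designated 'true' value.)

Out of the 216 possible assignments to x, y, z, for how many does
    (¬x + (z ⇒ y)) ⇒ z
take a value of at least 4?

value 5: 64 assignments (counts)
value 4: 27 assignments (counts)
value 3: 27 assignments
value 2: 31 assignments
value 1: 31 assignments
value 0: 36 assignments
So 91 of the 216 assignments meet the threshold.

91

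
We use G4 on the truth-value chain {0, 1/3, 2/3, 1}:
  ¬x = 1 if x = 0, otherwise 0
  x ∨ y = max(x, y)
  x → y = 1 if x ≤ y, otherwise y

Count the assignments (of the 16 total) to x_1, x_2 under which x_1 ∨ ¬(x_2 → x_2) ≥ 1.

x_1 = 0, x_2 = 0 ↦ 0  <
x_1 = 0, x_2 = 1/3 ↦ 0  <
x_1 = 0, x_2 = 2/3 ↦ 0  <
x_1 = 0, x_2 = 1 ↦ 0  <
x_1 = 1/3, x_2 = 0 ↦ 1/3  <
x_1 = 1/3, x_2 = 1/3 ↦ 1/3  <
x_1 = 1/3, x_2 = 2/3 ↦ 1/3  <
x_1 = 1/3, x_2 = 1 ↦ 1/3  <
x_1 = 2/3, x_2 = 0 ↦ 2/3  <
x_1 = 2/3, x_2 = 1/3 ↦ 2/3  <
x_1 = 2/3, x_2 = 2/3 ↦ 2/3  <
x_1 = 2/3, x_2 = 1 ↦ 2/3  <
x_1 = 1, x_2 = 0 ↦ 1  ≥
x_1 = 1, x_2 = 1/3 ↦ 1  ≥
x_1 = 1, x_2 = 2/3 ↦ 1  ≥
x_1 = 1, x_2 = 1 ↦ 1  ≥
So 4 of the 16 assignments meet the threshold.

4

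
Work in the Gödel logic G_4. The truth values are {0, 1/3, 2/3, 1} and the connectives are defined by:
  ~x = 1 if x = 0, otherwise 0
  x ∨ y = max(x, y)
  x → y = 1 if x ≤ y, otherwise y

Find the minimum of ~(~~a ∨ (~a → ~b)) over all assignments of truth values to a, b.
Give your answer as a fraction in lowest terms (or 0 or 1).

0

Take a = 0, b = 0:
~a = ~0 = 1
~~a = ~1 = 0
~a = ~0 = 1
~b = ~0 = 1
~a → ~b = 1 → 1 = 1
~~a ∨ (~a → ~b) = 0 ∨ 1 = 1
~(~~a ∨ (~a → ~b)) = ~1 = 0
No assignment yields a value below 0, so this is the minimum.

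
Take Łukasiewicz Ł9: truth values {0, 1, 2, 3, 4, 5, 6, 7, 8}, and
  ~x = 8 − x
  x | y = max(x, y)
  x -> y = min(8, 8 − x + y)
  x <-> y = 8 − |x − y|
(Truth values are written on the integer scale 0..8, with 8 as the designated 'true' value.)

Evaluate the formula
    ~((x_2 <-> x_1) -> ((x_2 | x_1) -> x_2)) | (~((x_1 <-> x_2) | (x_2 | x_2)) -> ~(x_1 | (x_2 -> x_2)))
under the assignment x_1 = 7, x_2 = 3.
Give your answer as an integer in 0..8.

4

x_2 <-> x_1 = 3 <-> 7 = 4
x_2 | x_1 = 3 | 7 = 7
(x_2 | x_1) -> x_2 = 7 -> 3 = 4
(x_2 <-> x_1) -> ((x_2 | x_1) -> x_2) = 4 -> 4 = 8
~((x_2 <-> x_1) -> ((x_2 | x_1) -> x_2)) = ~8 = 0
x_1 <-> x_2 = 7 <-> 3 = 4
x_2 | x_2 = 3 | 3 = 3
(x_1 <-> x_2) | (x_2 | x_2) = 4 | 3 = 4
~((x_1 <-> x_2) | (x_2 | x_2)) = ~4 = 4
x_2 -> x_2 = 3 -> 3 = 8
x_1 | (x_2 -> x_2) = 7 | 8 = 8
~(x_1 | (x_2 -> x_2)) = ~8 = 0
~((x_1 <-> x_2) | (x_2 | x_2)) -> ~(x_1 | (x_2 -> x_2)) = 4 -> 0 = 4
~((x_2 <-> x_1) -> ((x_2 | x_1) -> x_2)) | (~((x_1 <-> x_2) | (x_2 | x_2)) -> ~(x_1 | (x_2 -> x_2))) = 0 | 4 = 4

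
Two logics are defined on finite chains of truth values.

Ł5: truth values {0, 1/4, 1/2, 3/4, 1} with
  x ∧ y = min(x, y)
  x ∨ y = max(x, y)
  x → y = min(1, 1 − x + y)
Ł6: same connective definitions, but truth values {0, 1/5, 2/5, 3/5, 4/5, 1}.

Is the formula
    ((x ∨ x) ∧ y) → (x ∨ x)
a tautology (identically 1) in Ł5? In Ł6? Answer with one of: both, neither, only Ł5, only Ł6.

both

In Ł5: every assignment gives 1 — tautology.
In Ł6: every assignment gives 1 — tautology.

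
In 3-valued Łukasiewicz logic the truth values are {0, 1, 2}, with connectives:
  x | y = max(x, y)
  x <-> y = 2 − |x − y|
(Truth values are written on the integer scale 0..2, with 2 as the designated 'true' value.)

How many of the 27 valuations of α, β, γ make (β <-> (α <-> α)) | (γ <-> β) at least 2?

15

value 2: 15 assignments (counts)
value 1: 9 assignments
value 0: 3 assignments
So 15 of the 27 assignments meet the threshold.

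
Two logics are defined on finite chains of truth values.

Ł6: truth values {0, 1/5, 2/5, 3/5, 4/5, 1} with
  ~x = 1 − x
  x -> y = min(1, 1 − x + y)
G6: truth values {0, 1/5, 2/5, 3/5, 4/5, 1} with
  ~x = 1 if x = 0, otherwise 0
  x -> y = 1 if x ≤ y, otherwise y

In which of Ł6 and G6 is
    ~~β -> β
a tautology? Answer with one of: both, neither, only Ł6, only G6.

In Ł6: every assignment gives 1 — tautology.
In G6: at β = 1/5 the value is 1/5 — not a tautology.

only Ł6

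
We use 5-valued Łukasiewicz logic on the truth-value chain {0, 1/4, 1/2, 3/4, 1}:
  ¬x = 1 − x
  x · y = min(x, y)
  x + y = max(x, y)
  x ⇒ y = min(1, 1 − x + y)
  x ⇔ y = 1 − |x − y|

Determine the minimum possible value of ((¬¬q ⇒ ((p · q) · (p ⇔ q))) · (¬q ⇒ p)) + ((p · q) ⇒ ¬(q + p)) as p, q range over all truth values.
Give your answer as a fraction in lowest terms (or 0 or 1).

1/2

Take p = 1/2, q = 1:
¬q = ¬1 = 0
¬¬q = ¬0 = 1
p · q = 1/2 · 1 = 1/2
p ⇔ q = 1/2 ⇔ 1 = 1/2
(p · q) · (p ⇔ q) = 1/2 · 1/2 = 1/2
¬¬q ⇒ ((p · q) · (p ⇔ q)) = 1 ⇒ 1/2 = 1/2
¬q = ¬1 = 0
¬q ⇒ p = 0 ⇒ 1/2 = 1
(¬¬q ⇒ ((p · q) · (p ⇔ q))) · (¬q ⇒ p) = 1/2 · 1 = 1/2
p · q = 1/2 · 1 = 1/2
q + p = 1 + 1/2 = 1
¬(q + p) = ¬1 = 0
(p · q) ⇒ ¬(q + p) = 1/2 ⇒ 0 = 1/2
((¬¬q ⇒ ((p · q) · (p ⇔ q))) · (¬q ⇒ p)) + ((p · q) ⇒ ¬(q + p)) = 1/2 + 1/2 = 1/2
No assignment yields a value below 1/2, so this is the minimum.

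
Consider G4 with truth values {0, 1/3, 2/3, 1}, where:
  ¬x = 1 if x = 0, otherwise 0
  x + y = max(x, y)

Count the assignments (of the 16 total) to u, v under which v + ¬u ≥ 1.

7

u = 0, v = 0 ↦ 1  ≥
u = 0, v = 1/3 ↦ 1  ≥
u = 0, v = 2/3 ↦ 1  ≥
u = 0, v = 1 ↦ 1  ≥
u = 1/3, v = 0 ↦ 0  <
u = 1/3, v = 1/3 ↦ 1/3  <
u = 1/3, v = 2/3 ↦ 2/3  <
u = 1/3, v = 1 ↦ 1  ≥
u = 2/3, v = 0 ↦ 0  <
u = 2/3, v = 1/3 ↦ 1/3  <
u = 2/3, v = 2/3 ↦ 2/3  <
u = 2/3, v = 1 ↦ 1  ≥
u = 1, v = 0 ↦ 0  <
u = 1, v = 1/3 ↦ 1/3  <
u = 1, v = 2/3 ↦ 2/3  <
u = 1, v = 1 ↦ 1  ≥
So 7 of the 16 assignments meet the threshold.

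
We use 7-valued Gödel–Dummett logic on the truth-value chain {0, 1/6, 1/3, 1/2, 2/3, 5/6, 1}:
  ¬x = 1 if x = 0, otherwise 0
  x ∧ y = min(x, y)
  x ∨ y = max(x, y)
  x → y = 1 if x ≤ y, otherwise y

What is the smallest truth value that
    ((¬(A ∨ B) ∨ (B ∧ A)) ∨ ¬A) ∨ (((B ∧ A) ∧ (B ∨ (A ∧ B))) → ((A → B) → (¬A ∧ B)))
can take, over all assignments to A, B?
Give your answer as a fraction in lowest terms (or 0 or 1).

1/6

Take A = 1/6, B = 1/6:
A ∨ B = 1/6 ∨ 1/6 = 1/6
¬(A ∨ B) = ¬1/6 = 0
B ∧ A = 1/6 ∧ 1/6 = 1/6
¬(A ∨ B) ∨ (B ∧ A) = 0 ∨ 1/6 = 1/6
¬A = ¬1/6 = 0
(¬(A ∨ B) ∨ (B ∧ A)) ∨ ¬A = 1/6 ∨ 0 = 1/6
B ∧ A = 1/6 ∧ 1/6 = 1/6
A ∧ B = 1/6 ∧ 1/6 = 1/6
B ∨ (A ∧ B) = 1/6 ∨ 1/6 = 1/6
(B ∧ A) ∧ (B ∨ (A ∧ B)) = 1/6 ∧ 1/6 = 1/6
A → B = 1/6 → 1/6 = 1
¬A = ¬1/6 = 0
¬A ∧ B = 0 ∧ 1/6 = 0
(A → B) → (¬A ∧ B) = 1 → 0 = 0
((B ∧ A) ∧ (B ∨ (A ∧ B))) → ((A → B) → (¬A ∧ B)) = 1/6 → 0 = 0
((¬(A ∨ B) ∨ (B ∧ A)) ∨ ¬A) ∨ (((B ∧ A) ∧ (B ∨ (A ∧ B))) → ((A → B) → (¬A ∧ B))) = 1/6 ∨ 0 = 1/6
No assignment yields a value below 1/6, so this is the minimum.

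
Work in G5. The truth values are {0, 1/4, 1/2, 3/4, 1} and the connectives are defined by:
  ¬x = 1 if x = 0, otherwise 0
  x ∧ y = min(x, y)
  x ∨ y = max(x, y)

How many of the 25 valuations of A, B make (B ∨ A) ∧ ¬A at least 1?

1

value 1: 1 assignment (counts)
value 3/4: 1 assignment
value 1/2: 1 assignment
value 1/4: 1 assignment
value 0: 21 assignments
So 1 of the 25 assignments meets the threshold.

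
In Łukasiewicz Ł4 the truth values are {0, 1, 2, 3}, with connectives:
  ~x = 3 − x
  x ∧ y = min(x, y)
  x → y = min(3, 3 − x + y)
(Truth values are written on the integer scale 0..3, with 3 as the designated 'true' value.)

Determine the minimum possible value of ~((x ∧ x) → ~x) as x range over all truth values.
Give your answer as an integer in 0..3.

Take x = 0:
x ∧ x = 0 ∧ 0 = 0
~x = ~0 = 3
(x ∧ x) → ~x = 0 → 3 = 3
~((x ∧ x) → ~x) = ~3 = 0
No assignment yields a value below 0, so this is the minimum.

0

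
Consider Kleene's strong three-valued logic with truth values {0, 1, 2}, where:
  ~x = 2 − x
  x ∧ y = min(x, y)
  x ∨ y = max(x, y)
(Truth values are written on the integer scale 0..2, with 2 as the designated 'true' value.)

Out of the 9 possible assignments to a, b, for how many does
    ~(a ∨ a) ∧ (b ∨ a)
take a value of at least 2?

a = 0, b = 0 ↦ 0  <
a = 0, b = 1 ↦ 1  <
a = 0, b = 2 ↦ 2  ≥
a = 1, b = 0 ↦ 1  <
a = 1, b = 1 ↦ 1  <
a = 1, b = 2 ↦ 1  <
a = 2, b = 0 ↦ 0  <
a = 2, b = 1 ↦ 0  <
a = 2, b = 2 ↦ 0  <
So 1 of the 9 assignments meets the threshold.

1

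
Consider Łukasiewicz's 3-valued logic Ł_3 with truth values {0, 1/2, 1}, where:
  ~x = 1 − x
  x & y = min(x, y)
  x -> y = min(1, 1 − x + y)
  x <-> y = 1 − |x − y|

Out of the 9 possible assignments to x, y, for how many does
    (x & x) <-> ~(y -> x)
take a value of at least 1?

2

x = 0, y = 0 ↦ 1  ≥
x = 0, y = 1/2 ↦ 1/2  <
x = 0, y = 1 ↦ 0  <
x = 1/2, y = 0 ↦ 1/2  <
x = 1/2, y = 1/2 ↦ 1/2  <
x = 1/2, y = 1 ↦ 1  ≥
x = 1, y = 0 ↦ 0  <
x = 1, y = 1/2 ↦ 0  <
x = 1, y = 1 ↦ 0  <
So 2 of the 9 assignments meet the threshold.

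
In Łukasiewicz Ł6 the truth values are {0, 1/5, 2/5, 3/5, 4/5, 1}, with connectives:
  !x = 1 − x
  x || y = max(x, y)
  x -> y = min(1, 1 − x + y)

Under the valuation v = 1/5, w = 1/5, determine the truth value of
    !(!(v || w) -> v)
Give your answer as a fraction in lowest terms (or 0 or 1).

3/5

v || w = 1/5 || 1/5 = 1/5
!(v || w) = !1/5 = 4/5
!(v || w) -> v = 4/5 -> 1/5 = 2/5
!(!(v || w) -> v) = !2/5 = 3/5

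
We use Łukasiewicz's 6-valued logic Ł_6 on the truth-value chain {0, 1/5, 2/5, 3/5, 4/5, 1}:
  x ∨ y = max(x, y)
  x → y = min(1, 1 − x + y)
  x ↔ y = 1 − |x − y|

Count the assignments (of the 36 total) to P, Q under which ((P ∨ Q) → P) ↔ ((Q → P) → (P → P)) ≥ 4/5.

value 1: 21 assignments (counts)
value 4/5: 5 assignments (counts)
value 3/5: 4 assignments
value 2/5: 3 assignments
value 1/5: 2 assignments
value 0: 1 assignment
So 26 of the 36 assignments meet the threshold.

26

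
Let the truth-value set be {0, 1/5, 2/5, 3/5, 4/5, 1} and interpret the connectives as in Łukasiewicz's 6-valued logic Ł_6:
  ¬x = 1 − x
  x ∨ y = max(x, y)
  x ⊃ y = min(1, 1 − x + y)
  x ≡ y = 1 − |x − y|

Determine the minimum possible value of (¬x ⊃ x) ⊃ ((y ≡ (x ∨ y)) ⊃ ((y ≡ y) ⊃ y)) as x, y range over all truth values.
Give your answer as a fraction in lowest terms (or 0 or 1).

3/5

Take x = 2/5, y = 0:
¬x = ¬2/5 = 3/5
¬x ⊃ x = 3/5 ⊃ 2/5 = 4/5
x ∨ y = 2/5 ∨ 0 = 2/5
y ≡ (x ∨ y) = 0 ≡ 2/5 = 3/5
y ≡ y = 0 ≡ 0 = 1
(y ≡ y) ⊃ y = 1 ⊃ 0 = 0
(y ≡ (x ∨ y)) ⊃ ((y ≡ y) ⊃ y) = 3/5 ⊃ 0 = 2/5
(¬x ⊃ x) ⊃ ((y ≡ (x ∨ y)) ⊃ ((y ≡ y) ⊃ y)) = 4/5 ⊃ 2/5 = 3/5
No assignment yields a value below 3/5, so this is the minimum.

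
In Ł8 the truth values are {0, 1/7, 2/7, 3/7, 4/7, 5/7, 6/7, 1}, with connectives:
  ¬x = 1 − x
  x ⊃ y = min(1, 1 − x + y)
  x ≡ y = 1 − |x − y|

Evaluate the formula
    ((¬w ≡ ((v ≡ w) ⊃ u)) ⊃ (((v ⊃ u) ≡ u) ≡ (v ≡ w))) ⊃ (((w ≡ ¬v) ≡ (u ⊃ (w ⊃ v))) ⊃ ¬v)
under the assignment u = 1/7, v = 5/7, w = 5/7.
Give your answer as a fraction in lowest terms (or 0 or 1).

6/7

¬w = ¬5/7 = 2/7
v ≡ w = 5/7 ≡ 5/7 = 1
(v ≡ w) ⊃ u = 1 ⊃ 1/7 = 1/7
¬w ≡ ((v ≡ w) ⊃ u) = 2/7 ≡ 1/7 = 6/7
v ⊃ u = 5/7 ⊃ 1/7 = 3/7
(v ⊃ u) ≡ u = 3/7 ≡ 1/7 = 5/7
v ≡ w = 5/7 ≡ 5/7 = 1
((v ⊃ u) ≡ u) ≡ (v ≡ w) = 5/7 ≡ 1 = 5/7
(¬w ≡ ((v ≡ w) ⊃ u)) ⊃ (((v ⊃ u) ≡ u) ≡ (v ≡ w)) = 6/7 ⊃ 5/7 = 6/7
¬v = ¬5/7 = 2/7
w ≡ ¬v = 5/7 ≡ 2/7 = 4/7
w ⊃ v = 5/7 ⊃ 5/7 = 1
u ⊃ (w ⊃ v) = 1/7 ⊃ 1 = 1
(w ≡ ¬v) ≡ (u ⊃ (w ⊃ v)) = 4/7 ≡ 1 = 4/7
¬v = ¬5/7 = 2/7
((w ≡ ¬v) ≡ (u ⊃ (w ⊃ v))) ⊃ ¬v = 4/7 ⊃ 2/7 = 5/7
((¬w ≡ ((v ≡ w) ⊃ u)) ⊃ (((v ⊃ u) ≡ u) ≡ (v ≡ w))) ⊃ (((w ≡ ¬v) ≡ (u ⊃ (w ⊃ v))) ⊃ ¬v) = 6/7 ⊃ 5/7 = 6/7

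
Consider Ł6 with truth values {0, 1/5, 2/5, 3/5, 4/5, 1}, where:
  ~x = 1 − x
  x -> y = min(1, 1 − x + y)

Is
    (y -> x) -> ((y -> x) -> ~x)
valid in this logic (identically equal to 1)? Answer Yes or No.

No

Counterexample: take x = 1/5, y = 0.
y -> x = 0 -> 1/5 = 1
y -> x = 0 -> 1/5 = 1
~x = ~1/5 = 4/5
(y -> x) -> ~x = 1 -> 4/5 = 4/5
(y -> x) -> ((y -> x) -> ~x) = 1 -> 4/5 = 4/5
This gives 4/5 ≠ 1.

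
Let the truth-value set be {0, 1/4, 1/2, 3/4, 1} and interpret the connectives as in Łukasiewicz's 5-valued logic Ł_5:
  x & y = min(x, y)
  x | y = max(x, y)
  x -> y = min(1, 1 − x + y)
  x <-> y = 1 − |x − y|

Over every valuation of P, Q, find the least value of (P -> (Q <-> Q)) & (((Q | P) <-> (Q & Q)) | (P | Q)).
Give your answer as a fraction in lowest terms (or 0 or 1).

Take P = 1/2, Q = 0:
Q <-> Q = 0 <-> 0 = 1
P -> (Q <-> Q) = 1/2 -> 1 = 1
Q | P = 0 | 1/2 = 1/2
Q & Q = 0 & 0 = 0
(Q | P) <-> (Q & Q) = 1/2 <-> 0 = 1/2
P | Q = 1/2 | 0 = 1/2
((Q | P) <-> (Q & Q)) | (P | Q) = 1/2 | 1/2 = 1/2
(P -> (Q <-> Q)) & (((Q | P) <-> (Q & Q)) | (P | Q)) = 1 & 1/2 = 1/2
No assignment yields a value below 1/2, so this is the minimum.

1/2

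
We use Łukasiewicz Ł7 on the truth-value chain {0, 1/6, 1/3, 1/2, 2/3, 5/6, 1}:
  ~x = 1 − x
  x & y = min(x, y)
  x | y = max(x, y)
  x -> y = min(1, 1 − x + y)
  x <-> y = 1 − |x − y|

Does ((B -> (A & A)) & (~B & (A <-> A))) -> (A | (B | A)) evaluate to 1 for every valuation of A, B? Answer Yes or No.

Counterexample: take A = 0, B = 0.
A & A = 0 & 0 = 0
B -> (A & A) = 0 -> 0 = 1
~B = ~0 = 1
A <-> A = 0 <-> 0 = 1
~B & (A <-> A) = 1 & 1 = 1
(B -> (A & A)) & (~B & (A <-> A)) = 1 & 1 = 1
B | A = 0 | 0 = 0
A | (B | A) = 0 | 0 = 0
((B -> (A & A)) & (~B & (A <-> A))) -> (A | (B | A)) = 1 -> 0 = 0
This gives 0 ≠ 1.

No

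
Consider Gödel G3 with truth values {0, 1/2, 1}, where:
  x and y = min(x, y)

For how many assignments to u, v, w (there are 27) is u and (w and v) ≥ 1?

value 1: 1 assignment (counts)
value 1/2: 7 assignments
value 0: 19 assignments
So 1 of the 27 assignments meets the threshold.

1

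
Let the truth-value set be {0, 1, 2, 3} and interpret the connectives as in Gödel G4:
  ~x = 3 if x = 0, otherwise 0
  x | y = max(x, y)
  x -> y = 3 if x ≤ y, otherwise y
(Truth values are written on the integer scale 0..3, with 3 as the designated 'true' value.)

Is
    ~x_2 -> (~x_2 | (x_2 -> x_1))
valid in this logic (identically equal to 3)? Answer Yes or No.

x_1 = 0, x_2 = 0 ↦ 3
x_1 = 0, x_2 = 1 ↦ 3
x_1 = 0, x_2 = 2 ↦ 3
x_1 = 0, x_2 = 3 ↦ 3
x_1 = 1, x_2 = 0 ↦ 3
x_1 = 1, x_2 = 1 ↦ 3
x_1 = 1, x_2 = 2 ↦ 3
x_1 = 1, x_2 = 3 ↦ 3
x_1 = 2, x_2 = 0 ↦ 3
x_1 = 2, x_2 = 1 ↦ 3
x_1 = 2, x_2 = 2 ↦ 3
x_1 = 2, x_2 = 3 ↦ 3
x_1 = 3, x_2 = 0 ↦ 3
x_1 = 3, x_2 = 1 ↦ 3
x_1 = 3, x_2 = 2 ↦ 3
x_1 = 3, x_2 = 3 ↦ 3
Every assignment gives a value ≥ 3.

Yes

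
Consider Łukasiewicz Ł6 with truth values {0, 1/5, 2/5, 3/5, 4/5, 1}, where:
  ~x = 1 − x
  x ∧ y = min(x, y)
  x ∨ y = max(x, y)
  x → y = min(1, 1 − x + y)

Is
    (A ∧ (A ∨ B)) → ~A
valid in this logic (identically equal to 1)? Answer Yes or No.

No

Counterexample: take A = 3/5, B = 0.
A ∨ B = 3/5 ∨ 0 = 3/5
A ∧ (A ∨ B) = 3/5 ∧ 3/5 = 3/5
~A = ~3/5 = 2/5
(A ∧ (A ∨ B)) → ~A = 3/5 → 2/5 = 4/5
This gives 4/5 ≠ 1.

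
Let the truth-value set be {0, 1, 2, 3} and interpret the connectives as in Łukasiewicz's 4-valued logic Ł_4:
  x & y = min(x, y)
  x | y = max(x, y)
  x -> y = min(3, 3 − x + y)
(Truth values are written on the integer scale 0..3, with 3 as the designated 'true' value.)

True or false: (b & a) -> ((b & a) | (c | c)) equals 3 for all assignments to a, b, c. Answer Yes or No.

Yes

At a = 3, b = 1, c = 3, for instance:
b & a = 1 & 3 = 1
c | c = 3 | 3 = 3
(b & a) | (c | c) = 1 | 3 = 3
(b & a) -> ((b & a) | (c | c)) = 1 -> 3 = 3
and checking the remaining 63 assignments likewise gives ≥ 3 in every case.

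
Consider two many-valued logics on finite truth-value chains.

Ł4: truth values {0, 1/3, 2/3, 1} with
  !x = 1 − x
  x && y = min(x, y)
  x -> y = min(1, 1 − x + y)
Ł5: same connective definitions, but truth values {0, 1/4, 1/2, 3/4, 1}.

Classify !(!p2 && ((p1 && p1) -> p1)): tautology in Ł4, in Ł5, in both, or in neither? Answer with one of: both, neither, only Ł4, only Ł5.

In Ł4: at p1 = 0, p2 = 0 the value is 0 — not a tautology.
In Ł5: at p1 = 0, p2 = 0 the value is 0 — not a tautology.

neither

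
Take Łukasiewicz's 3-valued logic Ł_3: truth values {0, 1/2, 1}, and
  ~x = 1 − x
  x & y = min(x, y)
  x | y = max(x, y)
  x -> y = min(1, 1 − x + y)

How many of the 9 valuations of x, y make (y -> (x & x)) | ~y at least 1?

x = 0, y = 0 ↦ 1  ≥
x = 0, y = 1/2 ↦ 1/2  <
x = 0, y = 1 ↦ 0  <
x = 1/2, y = 0 ↦ 1  ≥
x = 1/2, y = 1/2 ↦ 1  ≥
x = 1/2, y = 1 ↦ 1/2  <
x = 1, y = 0 ↦ 1  ≥
x = 1, y = 1/2 ↦ 1  ≥
x = 1, y = 1 ↦ 1  ≥
So 6 of the 9 assignments meet the threshold.

6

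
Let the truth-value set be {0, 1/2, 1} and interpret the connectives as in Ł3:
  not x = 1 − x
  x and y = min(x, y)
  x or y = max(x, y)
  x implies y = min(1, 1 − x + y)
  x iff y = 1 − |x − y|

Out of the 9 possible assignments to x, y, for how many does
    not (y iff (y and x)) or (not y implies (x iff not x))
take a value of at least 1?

5

x = 0, y = 0 ↦ 0  <
x = 0, y = 1/2 ↦ 1/2  <
x = 0, y = 1 ↦ 1  ≥
x = 1/2, y = 0 ↦ 1  ≥
x = 1/2, y = 1/2 ↦ 1  ≥
x = 1/2, y = 1 ↦ 1  ≥
x = 1, y = 0 ↦ 0  <
x = 1, y = 1/2 ↦ 1/2  <
x = 1, y = 1 ↦ 1  ≥
So 5 of the 9 assignments meet the threshold.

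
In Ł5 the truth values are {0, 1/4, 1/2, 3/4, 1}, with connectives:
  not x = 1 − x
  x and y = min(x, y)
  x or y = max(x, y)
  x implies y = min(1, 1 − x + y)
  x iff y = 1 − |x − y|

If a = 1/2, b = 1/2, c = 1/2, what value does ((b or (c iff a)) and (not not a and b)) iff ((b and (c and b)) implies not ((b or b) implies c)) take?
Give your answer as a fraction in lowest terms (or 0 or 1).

c iff a = 1/2 iff 1/2 = 1
b or (c iff a) = 1/2 or 1 = 1
not a = not 1/2 = 1/2
not not a = not 1/2 = 1/2
not not a and b = 1/2 and 1/2 = 1/2
(b or (c iff a)) and (not not a and b) = 1 and 1/2 = 1/2
c and b = 1/2 and 1/2 = 1/2
b and (c and b) = 1/2 and 1/2 = 1/2
b or b = 1/2 or 1/2 = 1/2
(b or b) implies c = 1/2 implies 1/2 = 1
not ((b or b) implies c) = not 1 = 0
(b and (c and b)) implies not ((b or b) implies c) = 1/2 implies 0 = 1/2
((b or (c iff a)) and (not not a and b)) iff ((b and (c and b)) implies not ((b or b) implies c)) = 1/2 iff 1/2 = 1

1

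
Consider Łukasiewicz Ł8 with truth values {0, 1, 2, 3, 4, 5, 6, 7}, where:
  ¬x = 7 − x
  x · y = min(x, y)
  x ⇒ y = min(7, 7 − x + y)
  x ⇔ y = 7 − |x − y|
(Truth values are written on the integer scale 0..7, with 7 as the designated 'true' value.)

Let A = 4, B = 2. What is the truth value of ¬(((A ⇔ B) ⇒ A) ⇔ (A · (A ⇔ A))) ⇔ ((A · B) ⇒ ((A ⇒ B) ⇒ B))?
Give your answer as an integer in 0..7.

2

A ⇔ B = 4 ⇔ 2 = 5
(A ⇔ B) ⇒ A = 5 ⇒ 4 = 6
A ⇔ A = 4 ⇔ 4 = 7
A · (A ⇔ A) = 4 · 7 = 4
((A ⇔ B) ⇒ A) ⇔ (A · (A ⇔ A)) = 6 ⇔ 4 = 5
¬(((A ⇔ B) ⇒ A) ⇔ (A · (A ⇔ A))) = ¬5 = 2
A · B = 4 · 2 = 2
A ⇒ B = 4 ⇒ 2 = 5
(A ⇒ B) ⇒ B = 5 ⇒ 2 = 4
(A · B) ⇒ ((A ⇒ B) ⇒ B) = 2 ⇒ 4 = 7
¬(((A ⇔ B) ⇒ A) ⇔ (A · (A ⇔ A))) ⇔ ((A · B) ⇒ ((A ⇒ B) ⇒ B)) = 2 ⇔ 7 = 2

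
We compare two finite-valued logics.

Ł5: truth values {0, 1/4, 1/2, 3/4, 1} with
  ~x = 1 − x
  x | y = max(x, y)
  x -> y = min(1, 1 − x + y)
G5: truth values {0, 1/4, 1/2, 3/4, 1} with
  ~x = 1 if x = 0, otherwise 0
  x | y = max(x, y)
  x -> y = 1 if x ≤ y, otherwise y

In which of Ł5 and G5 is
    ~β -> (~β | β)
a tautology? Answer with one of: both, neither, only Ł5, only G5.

both

In Ł5: every assignment gives 1 — tautology.
In G5: every assignment gives 1 — tautology.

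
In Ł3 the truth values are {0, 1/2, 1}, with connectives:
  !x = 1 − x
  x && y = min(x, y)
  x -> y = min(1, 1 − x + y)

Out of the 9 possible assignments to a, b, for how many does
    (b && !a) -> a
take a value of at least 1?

7

a = 0, b = 0 ↦ 1  ≥
a = 0, b = 1/2 ↦ 1/2  <
a = 0, b = 1 ↦ 0  <
a = 1/2, b = 0 ↦ 1  ≥
a = 1/2, b = 1/2 ↦ 1  ≥
a = 1/2, b = 1 ↦ 1  ≥
a = 1, b = 0 ↦ 1  ≥
a = 1, b = 1/2 ↦ 1  ≥
a = 1, b = 1 ↦ 1  ≥
So 7 of the 9 assignments meet the threshold.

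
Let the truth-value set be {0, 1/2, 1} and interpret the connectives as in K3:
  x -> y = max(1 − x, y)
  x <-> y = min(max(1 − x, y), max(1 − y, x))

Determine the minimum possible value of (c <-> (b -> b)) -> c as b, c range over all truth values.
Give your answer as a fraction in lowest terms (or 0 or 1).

Take b = 0, c = 1/2:
b -> b = 0 -> 0 = 1
c <-> (b -> b) = 1/2 <-> 1 = 1/2
(c <-> (b -> b)) -> c = 1/2 -> 1/2 = 1/2
No assignment yields a value below 1/2, so this is the minimum.

1/2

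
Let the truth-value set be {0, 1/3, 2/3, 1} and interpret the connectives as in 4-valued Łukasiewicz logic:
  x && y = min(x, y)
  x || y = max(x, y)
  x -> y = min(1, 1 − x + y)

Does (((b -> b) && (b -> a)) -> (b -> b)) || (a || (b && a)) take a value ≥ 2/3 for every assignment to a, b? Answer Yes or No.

a = 0, b = 0 ↦ 1
a = 0, b = 1/3 ↦ 1
a = 0, b = 2/3 ↦ 1
a = 0, b = 1 ↦ 1
a = 1/3, b = 0 ↦ 1
a = 1/3, b = 1/3 ↦ 1
a = 1/3, b = 2/3 ↦ 1
a = 1/3, b = 1 ↦ 1
a = 2/3, b = 0 ↦ 1
a = 2/3, b = 1/3 ↦ 1
a = 2/3, b = 2/3 ↦ 1
a = 2/3, b = 1 ↦ 1
a = 1, b = 0 ↦ 1
a = 1, b = 1/3 ↦ 1
a = 1, b = 2/3 ↦ 1
a = 1, b = 1 ↦ 1
Every assignment gives a value ≥ 2/3.

Yes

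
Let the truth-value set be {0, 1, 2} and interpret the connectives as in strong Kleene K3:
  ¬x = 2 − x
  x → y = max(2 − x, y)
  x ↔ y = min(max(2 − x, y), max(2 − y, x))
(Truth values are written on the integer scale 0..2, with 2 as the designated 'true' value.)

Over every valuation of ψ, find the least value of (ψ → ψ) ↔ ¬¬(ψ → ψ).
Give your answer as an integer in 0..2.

Take ψ = 1:
ψ → ψ = 1 → 1 = 1
ψ → ψ = 1 → 1 = 1
¬(ψ → ψ) = ¬1 = 1
¬¬(ψ → ψ) = ¬1 = 1
(ψ → ψ) ↔ ¬¬(ψ → ψ) = 1 ↔ 1 = 1
No assignment yields a value below 1, so this is the minimum.

1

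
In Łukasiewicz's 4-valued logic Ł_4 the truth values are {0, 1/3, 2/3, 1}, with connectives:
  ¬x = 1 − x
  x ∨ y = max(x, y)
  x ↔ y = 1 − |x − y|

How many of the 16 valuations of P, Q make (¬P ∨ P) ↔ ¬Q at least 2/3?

P = 0, Q = 0 ↦ 1  ≥
P = 0, Q = 1/3 ↦ 2/3  ≥
P = 0, Q = 2/3 ↦ 1/3  <
P = 0, Q = 1 ↦ 0  <
P = 1/3, Q = 0 ↦ 2/3  ≥
P = 1/3, Q = 1/3 ↦ 1  ≥
P = 1/3, Q = 2/3 ↦ 2/3  ≥
P = 1/3, Q = 1 ↦ 1/3  <
P = 2/3, Q = 0 ↦ 2/3  ≥
P = 2/3, Q = 1/3 ↦ 1  ≥
P = 2/3, Q = 2/3 ↦ 2/3  ≥
P = 2/3, Q = 1 ↦ 1/3  <
P = 1, Q = 0 ↦ 1  ≥
P = 1, Q = 1/3 ↦ 2/3  ≥
P = 1, Q = 2/3 ↦ 1/3  <
P = 1, Q = 1 ↦ 0  <
So 10 of the 16 assignments meet the threshold.

10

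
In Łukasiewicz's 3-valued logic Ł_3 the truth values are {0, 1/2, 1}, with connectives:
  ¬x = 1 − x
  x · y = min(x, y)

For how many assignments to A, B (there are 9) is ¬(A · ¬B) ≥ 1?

5

A = 0, B = 0 ↦ 1  ≥
A = 0, B = 1/2 ↦ 1  ≥
A = 0, B = 1 ↦ 1  ≥
A = 1/2, B = 0 ↦ 1/2  <
A = 1/2, B = 1/2 ↦ 1/2  <
A = 1/2, B = 1 ↦ 1  ≥
A = 1, B = 0 ↦ 0  <
A = 1, B = 1/2 ↦ 1/2  <
A = 1, B = 1 ↦ 1  ≥
So 5 of the 9 assignments meet the threshold.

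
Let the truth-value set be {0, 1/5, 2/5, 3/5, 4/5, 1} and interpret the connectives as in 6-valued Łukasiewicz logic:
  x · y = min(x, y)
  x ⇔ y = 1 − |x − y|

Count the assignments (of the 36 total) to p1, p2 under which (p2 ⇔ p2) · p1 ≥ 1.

value 1: 6 assignments (counts)
value 4/5: 6 assignments
value 3/5: 6 assignments
value 2/5: 6 assignments
value 1/5: 6 assignments
value 0: 6 assignments
So 6 of the 36 assignments meet the threshold.

6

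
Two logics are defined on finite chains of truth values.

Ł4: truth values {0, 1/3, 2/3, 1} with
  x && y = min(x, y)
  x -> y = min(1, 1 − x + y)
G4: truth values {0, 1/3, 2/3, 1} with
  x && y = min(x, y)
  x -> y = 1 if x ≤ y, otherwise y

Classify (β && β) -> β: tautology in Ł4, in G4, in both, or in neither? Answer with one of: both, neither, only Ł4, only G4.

In Ł4: every assignment gives 1 — tautology.
In G4: every assignment gives 1 — tautology.

both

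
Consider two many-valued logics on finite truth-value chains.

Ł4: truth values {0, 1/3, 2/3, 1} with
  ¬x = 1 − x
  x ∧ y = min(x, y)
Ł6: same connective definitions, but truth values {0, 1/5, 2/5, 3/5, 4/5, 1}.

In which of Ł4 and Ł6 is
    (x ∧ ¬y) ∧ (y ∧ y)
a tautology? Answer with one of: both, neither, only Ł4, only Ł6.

In Ł4: at x = 0, y = 0 the value is 0 — not a tautology.
In Ł6: at x = 0, y = 0 the value is 0 — not a tautology.

neither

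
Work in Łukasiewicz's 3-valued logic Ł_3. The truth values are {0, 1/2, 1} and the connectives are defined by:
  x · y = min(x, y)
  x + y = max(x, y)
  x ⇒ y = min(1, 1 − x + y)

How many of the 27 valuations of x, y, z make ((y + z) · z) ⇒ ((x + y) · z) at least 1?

22

value 1: 22 assignments (counts)
value 1/2: 4 assignments
value 0: 1 assignment
So 22 of the 27 assignments meet the threshold.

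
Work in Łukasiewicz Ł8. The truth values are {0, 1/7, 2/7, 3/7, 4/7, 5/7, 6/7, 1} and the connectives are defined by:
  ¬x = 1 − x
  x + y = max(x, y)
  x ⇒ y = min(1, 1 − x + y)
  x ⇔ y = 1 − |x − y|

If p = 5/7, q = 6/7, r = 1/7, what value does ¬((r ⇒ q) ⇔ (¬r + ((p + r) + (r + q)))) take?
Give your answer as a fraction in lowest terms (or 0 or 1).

r ⇒ q = 1/7 ⇒ 6/7 = 1
¬r = ¬1/7 = 6/7
p + r = 5/7 + 1/7 = 5/7
r + q = 1/7 + 6/7 = 6/7
(p + r) + (r + q) = 5/7 + 6/7 = 6/7
¬r + ((p + r) + (r + q)) = 6/7 + 6/7 = 6/7
(r ⇒ q) ⇔ (¬r + ((p + r) + (r + q))) = 1 ⇔ 6/7 = 6/7
¬((r ⇒ q) ⇔ (¬r + ((p + r) + (r + q)))) = ¬6/7 = 1/7

1/7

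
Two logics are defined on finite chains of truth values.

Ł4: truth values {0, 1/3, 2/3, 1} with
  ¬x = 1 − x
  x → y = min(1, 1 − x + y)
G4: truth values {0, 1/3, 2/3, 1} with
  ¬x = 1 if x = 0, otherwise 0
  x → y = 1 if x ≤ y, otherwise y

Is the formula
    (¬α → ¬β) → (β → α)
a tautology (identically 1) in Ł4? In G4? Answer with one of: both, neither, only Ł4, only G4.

only Ł4

In Ł4: every assignment gives 1 — tautology.
In G4: at α = 1/3, β = 2/3 the value is 1/3 — not a tautology.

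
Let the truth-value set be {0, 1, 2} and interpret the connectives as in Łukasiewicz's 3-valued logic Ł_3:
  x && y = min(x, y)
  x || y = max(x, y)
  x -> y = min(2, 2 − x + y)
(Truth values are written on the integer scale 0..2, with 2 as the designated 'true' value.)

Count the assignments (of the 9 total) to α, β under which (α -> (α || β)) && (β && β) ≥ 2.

α = 0, β = 0 ↦ 0  <
α = 0, β = 1 ↦ 1  <
α = 0, β = 2 ↦ 2  ≥
α = 1, β = 0 ↦ 0  <
α = 1, β = 1 ↦ 1  <
α = 1, β = 2 ↦ 2  ≥
α = 2, β = 0 ↦ 0  <
α = 2, β = 1 ↦ 1  <
α = 2, β = 2 ↦ 2  ≥
So 3 of the 9 assignments meet the threshold.

3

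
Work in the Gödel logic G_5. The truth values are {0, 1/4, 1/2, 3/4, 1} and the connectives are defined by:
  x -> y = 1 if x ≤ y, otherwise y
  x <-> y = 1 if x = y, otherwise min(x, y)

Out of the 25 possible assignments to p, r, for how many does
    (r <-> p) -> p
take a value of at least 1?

21

value 1: 21 assignments (counts)
value 3/4: 1 assignment
value 1/2: 1 assignment
value 1/4: 1 assignment
value 0: 1 assignment
So 21 of the 25 assignments meet the threshold.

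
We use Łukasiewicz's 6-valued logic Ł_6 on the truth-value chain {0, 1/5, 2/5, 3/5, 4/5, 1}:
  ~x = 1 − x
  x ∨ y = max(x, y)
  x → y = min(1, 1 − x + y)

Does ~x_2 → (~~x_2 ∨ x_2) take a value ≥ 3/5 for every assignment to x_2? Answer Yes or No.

No

Counterexample: take x_2 = 0.
~x_2 = ~0 = 1
~x_2 = ~0 = 1
~~x_2 = ~1 = 0
~~x_2 ∨ x_2 = 0 ∨ 0 = 0
~x_2 → (~~x_2 ∨ x_2) = 1 → 0 = 0
This gives 0, which is below 3/5.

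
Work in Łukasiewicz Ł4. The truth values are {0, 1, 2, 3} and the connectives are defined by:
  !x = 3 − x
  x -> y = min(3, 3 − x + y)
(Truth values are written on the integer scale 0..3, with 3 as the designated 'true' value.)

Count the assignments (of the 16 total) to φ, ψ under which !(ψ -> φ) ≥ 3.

φ = 0, ψ = 0 ↦ 0  <
φ = 0, ψ = 1 ↦ 1  <
φ = 0, ψ = 2 ↦ 2  <
φ = 0, ψ = 3 ↦ 3  ≥
φ = 1, ψ = 0 ↦ 0  <
φ = 1, ψ = 1 ↦ 0  <
φ = 1, ψ = 2 ↦ 1  <
φ = 1, ψ = 3 ↦ 2  <
φ = 2, ψ = 0 ↦ 0  <
φ = 2, ψ = 1 ↦ 0  <
φ = 2, ψ = 2 ↦ 0  <
φ = 2, ψ = 3 ↦ 1  <
φ = 3, ψ = 0 ↦ 0  <
φ = 3, ψ = 1 ↦ 0  <
φ = 3, ψ = 2 ↦ 0  <
φ = 3, ψ = 3 ↦ 0  <
So 1 of the 16 assignments meets the threshold.

1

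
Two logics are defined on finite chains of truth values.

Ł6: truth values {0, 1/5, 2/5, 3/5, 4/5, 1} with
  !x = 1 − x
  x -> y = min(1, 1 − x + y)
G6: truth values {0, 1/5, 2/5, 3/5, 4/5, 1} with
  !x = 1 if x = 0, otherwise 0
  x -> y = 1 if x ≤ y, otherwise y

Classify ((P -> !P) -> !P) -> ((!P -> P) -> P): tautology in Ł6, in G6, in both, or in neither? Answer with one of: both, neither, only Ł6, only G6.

only Ł6

In Ł6: every assignment gives 1 — tautology.
In G6: at P = 1/5 the value is 1/5 — not a tautology.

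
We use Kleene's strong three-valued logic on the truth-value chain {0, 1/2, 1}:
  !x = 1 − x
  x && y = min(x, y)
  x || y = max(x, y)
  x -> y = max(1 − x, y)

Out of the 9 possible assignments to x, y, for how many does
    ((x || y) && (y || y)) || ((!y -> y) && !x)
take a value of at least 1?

3

x = 0, y = 0 ↦ 0  <
x = 0, y = 1/2 ↦ 1/2  <
x = 0, y = 1 ↦ 1  ≥
x = 1/2, y = 0 ↦ 0  <
x = 1/2, y = 1/2 ↦ 1/2  <
x = 1/2, y = 1 ↦ 1  ≥
x = 1, y = 0 ↦ 0  <
x = 1, y = 1/2 ↦ 1/2  <
x = 1, y = 1 ↦ 1  ≥
So 3 of the 9 assignments meet the threshold.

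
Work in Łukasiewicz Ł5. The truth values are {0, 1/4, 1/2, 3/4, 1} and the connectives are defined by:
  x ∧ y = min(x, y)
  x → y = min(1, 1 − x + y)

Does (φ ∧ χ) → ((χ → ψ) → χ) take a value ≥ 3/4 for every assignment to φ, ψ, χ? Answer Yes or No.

At φ = 1/4, ψ = 1/2, χ = 1/4, for instance:
φ ∧ χ = 1/4 ∧ 1/4 = 1/4
χ → ψ = 1/4 → 1/2 = 1
(χ → ψ) → χ = 1 → 1/4 = 1/4
(φ ∧ χ) → ((χ → ψ) → χ) = 1/4 → 1/4 = 1
and checking the remaining 124 assignments likewise gives ≥ 3/4 in every case.

Yes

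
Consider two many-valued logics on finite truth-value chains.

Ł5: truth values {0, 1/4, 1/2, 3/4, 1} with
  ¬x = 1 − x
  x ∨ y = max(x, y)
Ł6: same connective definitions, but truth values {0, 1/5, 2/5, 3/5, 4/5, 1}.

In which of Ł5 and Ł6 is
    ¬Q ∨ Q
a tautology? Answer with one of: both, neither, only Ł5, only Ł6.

neither

In Ł5: at Q = 1/4 the value is 3/4 — not a tautology.
In Ł6: at Q = 1/5 the value is 4/5 — not a tautology.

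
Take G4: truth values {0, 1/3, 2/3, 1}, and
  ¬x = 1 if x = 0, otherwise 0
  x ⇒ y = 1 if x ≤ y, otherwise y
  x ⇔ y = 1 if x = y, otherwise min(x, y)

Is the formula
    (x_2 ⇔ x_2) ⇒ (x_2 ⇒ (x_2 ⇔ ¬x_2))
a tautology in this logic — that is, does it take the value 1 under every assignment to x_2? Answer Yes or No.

No

Counterexample: take x_2 = 1/3.
x_2 ⇔ x_2 = 1/3 ⇔ 1/3 = 1
¬x_2 = ¬1/3 = 0
x_2 ⇔ ¬x_2 = 1/3 ⇔ 0 = 0
x_2 ⇒ (x_2 ⇔ ¬x_2) = 1/3 ⇒ 0 = 0
(x_2 ⇔ x_2) ⇒ (x_2 ⇒ (x_2 ⇔ ¬x_2)) = 1 ⇒ 0 = 0
This gives 0 ≠ 1.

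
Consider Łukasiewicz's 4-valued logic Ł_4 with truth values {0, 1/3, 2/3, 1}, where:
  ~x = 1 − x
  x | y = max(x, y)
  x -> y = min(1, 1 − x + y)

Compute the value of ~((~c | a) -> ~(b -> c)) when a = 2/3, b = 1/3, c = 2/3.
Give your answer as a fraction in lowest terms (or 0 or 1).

2/3

~c = ~2/3 = 1/3
~c | a = 1/3 | 2/3 = 2/3
b -> c = 1/3 -> 2/3 = 1
~(b -> c) = ~1 = 0
(~c | a) -> ~(b -> c) = 2/3 -> 0 = 1/3
~((~c | a) -> ~(b -> c)) = ~1/3 = 2/3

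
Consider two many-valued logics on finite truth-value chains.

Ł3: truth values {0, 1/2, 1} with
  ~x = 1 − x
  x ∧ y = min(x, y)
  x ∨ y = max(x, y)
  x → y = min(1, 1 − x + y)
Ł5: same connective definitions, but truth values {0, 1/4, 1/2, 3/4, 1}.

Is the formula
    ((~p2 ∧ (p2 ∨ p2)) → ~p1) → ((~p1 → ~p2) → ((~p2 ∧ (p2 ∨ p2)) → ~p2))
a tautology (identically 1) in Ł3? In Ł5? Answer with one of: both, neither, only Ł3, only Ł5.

both

In Ł3: every assignment gives 1 — tautology.
In Ł5: every assignment gives 1 — tautology.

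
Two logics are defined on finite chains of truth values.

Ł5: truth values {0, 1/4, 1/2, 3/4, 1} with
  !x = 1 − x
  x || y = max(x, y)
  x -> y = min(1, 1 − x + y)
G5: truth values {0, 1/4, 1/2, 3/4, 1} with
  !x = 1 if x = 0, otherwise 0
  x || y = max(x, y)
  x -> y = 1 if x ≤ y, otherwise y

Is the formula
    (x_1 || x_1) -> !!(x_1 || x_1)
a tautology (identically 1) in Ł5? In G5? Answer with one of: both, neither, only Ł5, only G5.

both

In Ł5: every assignment gives 1 — tautology.
In G5: every assignment gives 1 — tautology.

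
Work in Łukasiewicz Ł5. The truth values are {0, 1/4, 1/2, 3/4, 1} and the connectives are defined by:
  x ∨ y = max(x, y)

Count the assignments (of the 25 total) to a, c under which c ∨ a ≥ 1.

value 1: 9 assignments (counts)
value 3/4: 7 assignments
value 1/2: 5 assignments
value 1/4: 3 assignments
value 0: 1 assignment
So 9 of the 25 assignments meet the threshold.

9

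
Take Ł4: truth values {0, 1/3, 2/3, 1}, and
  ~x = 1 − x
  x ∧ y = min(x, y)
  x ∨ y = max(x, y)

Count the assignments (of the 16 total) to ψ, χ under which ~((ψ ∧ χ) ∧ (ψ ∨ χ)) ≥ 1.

7

ψ = 0, χ = 0 ↦ 1  ≥
ψ = 0, χ = 1/3 ↦ 1  ≥
ψ = 0, χ = 2/3 ↦ 1  ≥
ψ = 0, χ = 1 ↦ 1  ≥
ψ = 1/3, χ = 0 ↦ 1  ≥
ψ = 1/3, χ = 1/3 ↦ 2/3  <
ψ = 1/3, χ = 2/3 ↦ 2/3  <
ψ = 1/3, χ = 1 ↦ 2/3  <
ψ = 2/3, χ = 0 ↦ 1  ≥
ψ = 2/3, χ = 1/3 ↦ 2/3  <
ψ = 2/3, χ = 2/3 ↦ 1/3  <
ψ = 2/3, χ = 1 ↦ 1/3  <
ψ = 1, χ = 0 ↦ 1  ≥
ψ = 1, χ = 1/3 ↦ 2/3  <
ψ = 1, χ = 2/3 ↦ 1/3  <
ψ = 1, χ = 1 ↦ 0  <
So 7 of the 16 assignments meet the threshold.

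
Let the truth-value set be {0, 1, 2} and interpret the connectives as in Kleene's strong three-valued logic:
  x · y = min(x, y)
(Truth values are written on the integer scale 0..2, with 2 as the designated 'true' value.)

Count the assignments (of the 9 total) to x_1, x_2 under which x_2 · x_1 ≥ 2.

x_1 = 0, x_2 = 0 ↦ 0  <
x_1 = 0, x_2 = 1 ↦ 0  <
x_1 = 0, x_2 = 2 ↦ 0  <
x_1 = 1, x_2 = 0 ↦ 0  <
x_1 = 1, x_2 = 1 ↦ 1  <
x_1 = 1, x_2 = 2 ↦ 1  <
x_1 = 2, x_2 = 0 ↦ 0  <
x_1 = 2, x_2 = 1 ↦ 1  <
x_1 = 2, x_2 = 2 ↦ 2  ≥
So 1 of the 9 assignments meets the threshold.

1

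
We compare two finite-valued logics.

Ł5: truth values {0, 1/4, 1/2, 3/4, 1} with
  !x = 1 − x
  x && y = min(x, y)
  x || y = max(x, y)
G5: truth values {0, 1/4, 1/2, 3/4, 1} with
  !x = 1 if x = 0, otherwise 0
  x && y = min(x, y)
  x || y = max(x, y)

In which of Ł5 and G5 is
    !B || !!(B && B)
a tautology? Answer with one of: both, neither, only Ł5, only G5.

only G5

In Ł5: at B = 1/4 the value is 3/4 — not a tautology.
In G5: every assignment gives 1 — tautology.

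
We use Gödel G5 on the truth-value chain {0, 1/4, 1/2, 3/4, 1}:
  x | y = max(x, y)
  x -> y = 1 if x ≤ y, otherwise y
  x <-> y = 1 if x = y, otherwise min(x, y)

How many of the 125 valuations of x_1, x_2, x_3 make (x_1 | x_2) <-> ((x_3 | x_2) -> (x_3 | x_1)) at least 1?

29

value 1: 29 assignments (counts)
value 3/4: 33 assignments
value 1/2: 31 assignments
value 1/4: 23 assignments
value 0: 9 assignments
So 29 of the 125 assignments meet the threshold.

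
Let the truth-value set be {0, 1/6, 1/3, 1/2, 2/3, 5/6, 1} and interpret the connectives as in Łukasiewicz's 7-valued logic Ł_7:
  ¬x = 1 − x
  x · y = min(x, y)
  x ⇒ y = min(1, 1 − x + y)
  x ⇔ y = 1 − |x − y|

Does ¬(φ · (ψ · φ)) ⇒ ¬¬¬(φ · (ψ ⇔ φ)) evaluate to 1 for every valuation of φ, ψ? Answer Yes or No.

Counterexample: take φ = 1/6, ψ = 0.
ψ · φ = 0 · 1/6 = 0
φ · (ψ · φ) = 1/6 · 0 = 0
¬(φ · (ψ · φ)) = ¬0 = 1
ψ ⇔ φ = 0 ⇔ 1/6 = 5/6
φ · (ψ ⇔ φ) = 1/6 · 5/6 = 1/6
¬(φ · (ψ ⇔ φ)) = ¬1/6 = 5/6
¬¬(φ · (ψ ⇔ φ)) = ¬5/6 = 1/6
¬¬¬(φ · (ψ ⇔ φ)) = ¬1/6 = 5/6
¬(φ · (ψ · φ)) ⇒ ¬¬¬(φ · (ψ ⇔ φ)) = 1 ⇒ 5/6 = 5/6
This gives 5/6 ≠ 1.

No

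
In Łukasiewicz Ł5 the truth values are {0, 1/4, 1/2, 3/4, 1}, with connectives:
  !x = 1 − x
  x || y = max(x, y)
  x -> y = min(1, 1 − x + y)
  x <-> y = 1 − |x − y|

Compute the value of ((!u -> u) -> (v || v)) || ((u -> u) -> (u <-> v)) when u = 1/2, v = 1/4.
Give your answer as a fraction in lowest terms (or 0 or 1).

3/4

!u = !1/2 = 1/2
!u -> u = 1/2 -> 1/2 = 1
v || v = 1/4 || 1/4 = 1/4
(!u -> u) -> (v || v) = 1 -> 1/4 = 1/4
u -> u = 1/2 -> 1/2 = 1
u <-> v = 1/2 <-> 1/4 = 3/4
(u -> u) -> (u <-> v) = 1 -> 3/4 = 3/4
((!u -> u) -> (v || v)) || ((u -> u) -> (u <-> v)) = 1/4 || 3/4 = 3/4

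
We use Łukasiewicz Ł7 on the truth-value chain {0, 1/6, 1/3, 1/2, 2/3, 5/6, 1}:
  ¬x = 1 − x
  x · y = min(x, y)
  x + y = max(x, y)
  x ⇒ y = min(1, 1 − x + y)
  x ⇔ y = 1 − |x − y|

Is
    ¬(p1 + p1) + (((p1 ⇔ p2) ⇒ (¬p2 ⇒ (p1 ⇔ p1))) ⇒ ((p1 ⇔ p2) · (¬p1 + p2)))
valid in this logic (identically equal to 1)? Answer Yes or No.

No

Counterexample: take p1 = 1/6, p2 = 0.
p1 + p1 = 1/6 + 1/6 = 1/6
¬(p1 + p1) = ¬1/6 = 5/6
p1 ⇔ p2 = 1/6 ⇔ 0 = 5/6
¬p2 = ¬0 = 1
p1 ⇔ p1 = 1/6 ⇔ 1/6 = 1
¬p2 ⇒ (p1 ⇔ p1) = 1 ⇒ 1 = 1
(p1 ⇔ p2) ⇒ (¬p2 ⇒ (p1 ⇔ p1)) = 5/6 ⇒ 1 = 1
p1 ⇔ p2 = 1/6 ⇔ 0 = 5/6
¬p1 = ¬1/6 = 5/6
¬p1 + p2 = 5/6 + 0 = 5/6
(p1 ⇔ p2) · (¬p1 + p2) = 5/6 · 5/6 = 5/6
((p1 ⇔ p2) ⇒ (¬p2 ⇒ (p1 ⇔ p1))) ⇒ ((p1 ⇔ p2) · (¬p1 + p2)) = 1 ⇒ 5/6 = 5/6
¬(p1 + p1) + (((p1 ⇔ p2) ⇒ (¬p2 ⇒ (p1 ⇔ p1))) ⇒ ((p1 ⇔ p2) · (¬p1 + p2))) = 5/6 + 5/6 = 5/6
This gives 5/6 ≠ 1.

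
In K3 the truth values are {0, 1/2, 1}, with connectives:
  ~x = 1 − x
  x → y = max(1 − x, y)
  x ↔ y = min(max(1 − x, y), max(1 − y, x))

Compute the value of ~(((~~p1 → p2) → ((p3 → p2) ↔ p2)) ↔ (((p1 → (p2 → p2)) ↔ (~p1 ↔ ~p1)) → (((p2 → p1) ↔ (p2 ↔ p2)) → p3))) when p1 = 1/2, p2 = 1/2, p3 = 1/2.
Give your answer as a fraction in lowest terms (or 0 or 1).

1/2

~p1 = ~1/2 = 1/2
~~p1 = ~1/2 = 1/2
~~p1 → p2 = 1/2 → 1/2 = 1/2
p3 → p2 = 1/2 → 1/2 = 1/2
(p3 → p2) ↔ p2 = 1/2 ↔ 1/2 = 1/2
(~~p1 → p2) → ((p3 → p2) ↔ p2) = 1/2 → 1/2 = 1/2
p2 → p2 = 1/2 → 1/2 = 1/2
p1 → (p2 → p2) = 1/2 → 1/2 = 1/2
~p1 = ~1/2 = 1/2
~p1 = ~1/2 = 1/2
~p1 ↔ ~p1 = 1/2 ↔ 1/2 = 1/2
(p1 → (p2 → p2)) ↔ (~p1 ↔ ~p1) = 1/2 ↔ 1/2 = 1/2
p2 → p1 = 1/2 → 1/2 = 1/2
p2 ↔ p2 = 1/2 ↔ 1/2 = 1/2
(p2 → p1) ↔ (p2 ↔ p2) = 1/2 ↔ 1/2 = 1/2
((p2 → p1) ↔ (p2 ↔ p2)) → p3 = 1/2 → 1/2 = 1/2
((p1 → (p2 → p2)) ↔ (~p1 ↔ ~p1)) → (((p2 → p1) ↔ (p2 ↔ p2)) → p3) = 1/2 → 1/2 = 1/2
((~~p1 → p2) → ((p3 → p2) ↔ p2)) ↔ (((p1 → (p2 → p2)) ↔ (~p1 ↔ ~p1)) → (((p2 → p1) ↔ (p2 ↔ p2)) → p3)) = 1/2 ↔ 1/2 = 1/2
~(((~~p1 → p2) → ((p3 → p2) ↔ p2)) ↔ (((p1 → (p2 → p2)) ↔ (~p1 ↔ ~p1)) → (((p2 → p1) ↔ (p2 ↔ p2)) → p3))) = ~1/2 = 1/2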